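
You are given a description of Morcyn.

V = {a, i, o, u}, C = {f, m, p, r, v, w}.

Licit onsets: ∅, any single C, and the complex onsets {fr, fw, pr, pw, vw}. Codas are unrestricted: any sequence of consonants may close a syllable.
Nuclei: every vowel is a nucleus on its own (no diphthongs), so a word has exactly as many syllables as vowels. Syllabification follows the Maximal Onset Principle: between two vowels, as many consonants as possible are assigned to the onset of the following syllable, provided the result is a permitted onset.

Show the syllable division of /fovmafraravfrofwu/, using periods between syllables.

The vowels are o, a, a, a, o, u — 6 nuclei, so 6 syllables.
/o…a/ gap (V1→V2): /vm/; trying suffixes from longest down, /m/ is the first permitted one, so coda /v/ | onset /m/.
/a…a/ gap (V2→V3): /fr/ is a licit onset in full, so it all attaches to the next syllable.
/a…a/ gap (V3→V4): /r/ → onset of the next syllable (single consonants are always licit onsets).
/a…o/ gap (V4→V5): /vfr/ — longest licit onset from the right is /fr/, leaving /v/ as coda.
/o…u/ gap (V5→V6): cluster /fw/ — /fw/ is itself a permitted onset, so the whole cluster goes right; preceding coda = ∅.

fov.ma.fra.rav.fro.fwu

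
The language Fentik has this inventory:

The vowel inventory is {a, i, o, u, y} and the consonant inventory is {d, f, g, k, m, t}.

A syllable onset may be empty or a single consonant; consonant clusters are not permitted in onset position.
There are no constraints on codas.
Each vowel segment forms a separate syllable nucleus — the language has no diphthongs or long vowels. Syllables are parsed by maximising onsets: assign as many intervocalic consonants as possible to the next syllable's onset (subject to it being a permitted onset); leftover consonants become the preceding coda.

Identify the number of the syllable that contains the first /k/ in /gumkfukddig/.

Vowels present: u, u, i; each is a nucleus, giving 3 syllables.
Between /u/ (V1) and /u/ (V2): /mkf/ — longest licit onset from the right is /f/, leaving /mk/ as coda.
Between /u/ (V2) and /i/ (V3): /kdd/ splits as /kd/ + /d/ (/d/ is the longest suffix that is a licit onset).
Result: gumk.fukd.dig.
The first /k/ is in the coda of syllable 1 (/gumk/).

1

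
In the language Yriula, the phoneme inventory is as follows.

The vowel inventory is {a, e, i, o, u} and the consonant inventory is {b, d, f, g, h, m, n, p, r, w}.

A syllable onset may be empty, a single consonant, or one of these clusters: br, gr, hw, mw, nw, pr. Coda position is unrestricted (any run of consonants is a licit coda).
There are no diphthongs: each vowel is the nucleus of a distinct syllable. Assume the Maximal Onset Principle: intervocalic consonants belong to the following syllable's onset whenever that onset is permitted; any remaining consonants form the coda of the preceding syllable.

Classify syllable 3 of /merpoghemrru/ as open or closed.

closed

Nuclei (vowels): e, o, e, u → 4 syllables.
Between /e/ (V1) and /o/ (V2): /rp/ — longest licit onset from the right is /p/, leaving /r/ as coda.
Between /o/ (V2) and /e/ (V3): /gh/ splits as /g/ + /h/ (/h/ is the longest suffix that is a licit onset).
Between /e/ (V3) and /u/ (V4): /mrr/; trying suffixes from longest down, /r/ is the first permitted one, so coda /mr/ | onset /r/.
So the parse is mer.pog.hemr.ru.
Syllable 3 is /hemr/ with coda /mr/, so it is closed.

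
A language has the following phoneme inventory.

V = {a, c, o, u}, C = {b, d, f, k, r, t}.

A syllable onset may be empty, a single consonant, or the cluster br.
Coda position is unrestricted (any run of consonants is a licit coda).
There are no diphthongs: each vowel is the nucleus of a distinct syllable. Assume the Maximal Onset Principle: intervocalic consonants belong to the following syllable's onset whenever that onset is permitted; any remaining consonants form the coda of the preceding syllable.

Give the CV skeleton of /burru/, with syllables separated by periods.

CVC.CV

Vowels present: u, u; each is a nucleus, giving 2 syllables.
/u…u/ gap (V1→V2): cluster /rr/ — the longest permitted-onset suffix is /r/; onset = /r/, preceding coda = /r/.
Putting it together: bur.ru.
Mapping each syllable to C/V: /bur/ → CVC, /ru/ → CV.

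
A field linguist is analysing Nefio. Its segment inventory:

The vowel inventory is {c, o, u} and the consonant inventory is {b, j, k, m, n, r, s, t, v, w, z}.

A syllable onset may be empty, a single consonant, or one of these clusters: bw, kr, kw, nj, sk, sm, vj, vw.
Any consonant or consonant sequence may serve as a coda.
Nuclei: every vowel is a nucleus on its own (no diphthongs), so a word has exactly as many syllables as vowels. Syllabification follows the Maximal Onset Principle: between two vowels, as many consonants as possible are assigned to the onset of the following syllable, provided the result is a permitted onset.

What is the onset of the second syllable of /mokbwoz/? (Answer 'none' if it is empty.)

bw

Vowels present: o, o; each is a nucleus, giving 2 syllables.
V1 /o/ – V2 /o/: /kbw/ — longest licit onset from the right is /bw/, leaving /k/ as coda.
So the parse is mok.bwoz.
Syllable 2 is /bwoz/: onset /bw/, nucleus /o/, coda /z/.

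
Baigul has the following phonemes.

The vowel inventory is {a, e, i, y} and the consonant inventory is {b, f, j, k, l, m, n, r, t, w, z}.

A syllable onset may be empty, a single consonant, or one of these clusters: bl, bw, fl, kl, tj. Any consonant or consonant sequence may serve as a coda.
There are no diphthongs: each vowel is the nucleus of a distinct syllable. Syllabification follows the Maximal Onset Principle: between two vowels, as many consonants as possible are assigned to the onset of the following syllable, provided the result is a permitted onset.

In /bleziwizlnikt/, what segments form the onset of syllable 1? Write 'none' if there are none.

The vowels are e, i, i, i — 4 nuclei, so 4 syllables.
Between /e/ (V1) and /i/ (V2): /z/ → onset of the next syllable (single consonants are always licit onsets).
Between /i/ (V2) and /i/ (V3): /w/ → onset of the next syllable (single consonants are always licit onsets).
Between /i/ (V3) and /i/ (V4): cluster /zln/ — the longest permitted-onset suffix is /n/; onset = /n/, preceding coda = /zl/.
Putting it together: ble.zi.wizl.nikt.
Syllable 1 is /ble/: onset /bl/, nucleus /e/, coda ∅.

bl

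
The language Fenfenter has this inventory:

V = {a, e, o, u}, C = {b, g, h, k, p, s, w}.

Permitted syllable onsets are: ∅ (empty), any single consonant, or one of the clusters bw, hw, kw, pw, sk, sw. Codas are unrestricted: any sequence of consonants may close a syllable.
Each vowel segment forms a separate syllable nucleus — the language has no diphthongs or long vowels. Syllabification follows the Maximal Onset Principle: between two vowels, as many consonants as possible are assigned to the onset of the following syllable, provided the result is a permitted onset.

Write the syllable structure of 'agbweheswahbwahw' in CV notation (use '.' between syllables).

VC.CCV.CV.CCVC.CCVCC

Vowels present: a, e, e, a, a; each is a nucleus, giving 5 syllables.
Between /a/ (V1) and /e/ (V2): cluster /gbw/ — the longest permitted-onset suffix is /bw/; onset = /bw/, preceding coda = /g/.
Between /e/ (V2) and /e/ (V3): just /h/ — single C goes to the following onset.
Between /e/ (V3) and /a/ (V4): /sw/ — entire cluster is a permitted onset → onset /sw/, coda ∅.
Between /a/ (V4) and /a/ (V5): cluster /hbw/ — the longest permitted-onset suffix is /bw/; onset = /bw/, preceding coda = /h/.
Putting it together: ag.bwe.he.swah.bwahw.
Mapping each syllable to C/V: /ag/ → VC, /bwe/ → CCV, /he/ → CV, /swah/ → CCVC, /bwahw/ → CCVCC.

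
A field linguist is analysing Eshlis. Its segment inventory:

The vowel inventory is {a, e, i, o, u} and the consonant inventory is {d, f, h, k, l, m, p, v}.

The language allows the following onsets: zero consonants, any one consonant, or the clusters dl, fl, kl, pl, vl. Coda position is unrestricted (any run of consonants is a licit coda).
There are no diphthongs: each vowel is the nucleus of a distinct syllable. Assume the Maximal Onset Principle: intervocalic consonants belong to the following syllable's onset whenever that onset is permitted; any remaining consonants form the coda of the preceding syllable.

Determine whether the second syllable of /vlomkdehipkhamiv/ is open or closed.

Vowels present: o, e, i, a, i; each is a nucleus, giving 5 syllables.
V1 /o/ – V2 /e/: /mkd/; trying suffixes from longest down, /d/ is the first permitted one, so coda /mk/ | onset /d/.
V2 /e/ – V3 /i/: /h/ → onset of the next syllable (single consonants are always licit onsets).
V3 /i/ – V4 /a/: cluster /pkh/ — the longest permitted-onset suffix is /h/; onset = /h/, preceding coda = /pk/.
V4 /a/ – V5 /i/: just /m/ — single C goes to the following onset.
So the parse is vlomk.de.hipk.ha.miv.
Syllable 2 is /de/; it ends in its nucleus with no coda, so it is open.

open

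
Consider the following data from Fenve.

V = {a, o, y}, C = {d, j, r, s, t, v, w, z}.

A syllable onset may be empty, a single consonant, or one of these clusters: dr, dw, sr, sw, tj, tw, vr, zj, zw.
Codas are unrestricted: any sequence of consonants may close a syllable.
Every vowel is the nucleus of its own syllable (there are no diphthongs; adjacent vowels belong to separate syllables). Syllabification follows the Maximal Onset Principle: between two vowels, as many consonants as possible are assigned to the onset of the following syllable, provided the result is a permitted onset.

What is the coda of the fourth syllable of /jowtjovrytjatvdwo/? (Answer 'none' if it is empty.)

Nuclei (vowels): o, o, y, a, o → 5 syllables.
/o…o/ gap (V1→V2): /wtj/ splits as /w/ + /tj/ (/tj/ is the longest suffix that is a licit onset).
/o…y/ gap (V2→V3): /vr/ — entire cluster is a permitted onset → onset /vr/, coda ∅.
/y…a/ gap (V3→V4): /tj/ — entire cluster is a permitted onset → onset /tj/, coda ∅.
/a…o/ gap (V4→V5): cluster /tvdw/ — the longest permitted-onset suffix is /dw/; onset = /dw/, preceding coda = /tv/.
Syllabification: jow.tjo.vry.tjatv.dwo.
Syllable 4 is /tjatv/: onset /tj/, nucleus /a/, coda /tv/.

tv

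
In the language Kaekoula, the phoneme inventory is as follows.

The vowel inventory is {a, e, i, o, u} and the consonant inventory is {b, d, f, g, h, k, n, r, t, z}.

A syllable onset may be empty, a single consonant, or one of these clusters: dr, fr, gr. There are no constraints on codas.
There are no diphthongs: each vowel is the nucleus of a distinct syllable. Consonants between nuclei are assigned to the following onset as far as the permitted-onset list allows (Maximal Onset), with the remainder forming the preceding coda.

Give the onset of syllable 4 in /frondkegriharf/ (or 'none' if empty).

h

Nuclei (vowels): o, e, i, a → 4 syllables.
σ1/σ2 boundary: /ndk/; trying suffixes from longest down, /k/ is the first permitted one, so coda /nd/ | onset /k/.
σ2/σ3 boundary: /gr/ is a licit onset in full, so it all attaches to the next syllable.
σ3/σ4 boundary: just /h/ — single C goes to the following onset.
Result: frond.ke.gri.harf.
Syllable 4 is /harf/: onset /h/, nucleus /a/, coda /rf/.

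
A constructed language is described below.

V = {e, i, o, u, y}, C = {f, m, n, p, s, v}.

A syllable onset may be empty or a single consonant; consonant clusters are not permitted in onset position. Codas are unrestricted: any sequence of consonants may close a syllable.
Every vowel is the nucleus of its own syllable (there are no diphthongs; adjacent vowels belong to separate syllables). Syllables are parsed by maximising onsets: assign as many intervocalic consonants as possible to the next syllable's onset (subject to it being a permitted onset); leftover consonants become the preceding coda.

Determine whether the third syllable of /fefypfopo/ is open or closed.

Nuclei (vowels): e, y, o, o → 4 syllables.
Between /e/ (V1) and /y/ (V2): /f/ → onset of the next syllable (single consonants are always licit onsets).
Between /y/ (V2) and /o/ (V3): /pf/; trying suffixes from longest down, /f/ is the first permitted one, so coda /p/ | onset /f/.
Between /o/ (V3) and /o/ (V4): /p/ is a single consonant, so it becomes the next onset.
Syllabification: fe.fyp.fo.po.
Syllable 3 is /fo/; it ends in its nucleus with no coda, so it is open.

open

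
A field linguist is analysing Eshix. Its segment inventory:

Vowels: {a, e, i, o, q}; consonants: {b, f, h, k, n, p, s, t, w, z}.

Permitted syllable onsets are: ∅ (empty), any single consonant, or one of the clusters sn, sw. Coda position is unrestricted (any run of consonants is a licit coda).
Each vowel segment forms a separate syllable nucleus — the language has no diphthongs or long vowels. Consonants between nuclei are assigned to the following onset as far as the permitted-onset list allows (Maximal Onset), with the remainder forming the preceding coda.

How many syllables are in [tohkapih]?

Vowels present: o, a, i; each is a nucleus, giving 3 syllables.

3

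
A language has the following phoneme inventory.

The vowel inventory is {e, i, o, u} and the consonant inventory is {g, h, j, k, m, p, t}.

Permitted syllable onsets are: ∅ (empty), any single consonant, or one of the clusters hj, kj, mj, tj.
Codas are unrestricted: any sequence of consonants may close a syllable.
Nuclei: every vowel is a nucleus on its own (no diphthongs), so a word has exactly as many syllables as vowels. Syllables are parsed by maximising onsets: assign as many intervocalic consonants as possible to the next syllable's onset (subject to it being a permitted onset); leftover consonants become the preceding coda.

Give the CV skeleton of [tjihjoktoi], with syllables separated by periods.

CCV.CCVC.CV.V

The vowels are i, o, o, i — 4 nuclei, so 4 syllables.
Between /i/ (V1) and /o/ (V2): /hj/ is a licit onset in full, so it all attaches to the next syllable.
Between /o/ (V2) and /o/ (V3): /kt/ — longest licit onset from the right is /t/, leaving /k/ as coda.
Between /o/ (V3) and /i/ (V4): no consonants, so the boundary falls immediately after /o/.
Syllabification: tji.hjok.to.i.
Mapping each syllable to C/V: /tji/ → CCV, /hjok/ → CCVC, /to/ → CV, /i/ → V.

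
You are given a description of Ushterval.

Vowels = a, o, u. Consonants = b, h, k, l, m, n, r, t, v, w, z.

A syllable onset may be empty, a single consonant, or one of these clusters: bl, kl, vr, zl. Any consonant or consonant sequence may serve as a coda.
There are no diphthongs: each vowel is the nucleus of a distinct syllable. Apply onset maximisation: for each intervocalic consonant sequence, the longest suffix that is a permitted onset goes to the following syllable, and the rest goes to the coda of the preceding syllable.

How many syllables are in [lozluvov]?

The vowels are o, u, o — 3 nuclei, so 3 syllables.

3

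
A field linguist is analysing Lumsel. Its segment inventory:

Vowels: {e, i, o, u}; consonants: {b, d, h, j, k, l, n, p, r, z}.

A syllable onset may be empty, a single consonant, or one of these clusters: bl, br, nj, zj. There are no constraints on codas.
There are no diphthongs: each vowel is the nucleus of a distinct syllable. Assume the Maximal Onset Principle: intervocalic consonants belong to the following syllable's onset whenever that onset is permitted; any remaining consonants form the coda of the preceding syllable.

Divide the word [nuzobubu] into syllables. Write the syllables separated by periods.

Vowels present: u, o, u, u; each is a nucleus, giving 4 syllables.
V1 /u/ – V2 /o/: /z/ → onset of the next syllable (single consonants are always licit onsets).
V2 /o/ – V3 /u/: /b/ is a single consonant, so it becomes the next onset.
V3 /u/ – V4 /u/: just /b/ — single C goes to the following onset.

nu.zo.bu.bu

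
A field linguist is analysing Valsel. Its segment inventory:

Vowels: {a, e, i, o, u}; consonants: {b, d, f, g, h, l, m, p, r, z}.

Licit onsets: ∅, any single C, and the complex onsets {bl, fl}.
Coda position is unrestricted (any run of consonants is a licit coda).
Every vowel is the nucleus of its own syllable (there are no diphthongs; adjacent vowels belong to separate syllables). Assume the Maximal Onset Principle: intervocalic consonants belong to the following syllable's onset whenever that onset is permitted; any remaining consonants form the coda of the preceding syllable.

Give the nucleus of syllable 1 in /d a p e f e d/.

a

The vowels are a, e, e — 3 nuclei, so 3 syllables.
The first nucleus (vowel 1 from the left) is /a/.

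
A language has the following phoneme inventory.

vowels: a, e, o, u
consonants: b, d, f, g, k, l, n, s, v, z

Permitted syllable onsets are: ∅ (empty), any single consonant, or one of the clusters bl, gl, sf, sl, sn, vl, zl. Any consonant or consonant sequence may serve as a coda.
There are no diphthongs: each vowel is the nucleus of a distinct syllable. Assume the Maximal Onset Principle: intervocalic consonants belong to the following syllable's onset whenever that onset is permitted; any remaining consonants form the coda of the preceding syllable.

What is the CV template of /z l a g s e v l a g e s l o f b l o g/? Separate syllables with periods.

Nuclei (vowels): a, e, a, e, o, o → 6 syllables.
V1 /a/ – V2 /e/: cluster /gs/ — the longest permitted-onset suffix is /s/; onset = /s/, preceding coda = /g/.
V2 /e/ – V3 /a/: cluster /vl/ — /vl/ is itself a permitted onset, so the whole cluster goes right; preceding coda = ∅.
V3 /a/ – V4 /e/: /g/ → onset of the next syllable (single consonants are always licit onsets).
V4 /e/ – V5 /o/: /sl/ — entire cluster is a permitted onset → onset /sl/, coda ∅.
V5 /o/ – V6 /o/: /fbl/; trying suffixes from longest down, /bl/ is the first permitted one, so coda /f/ | onset /bl/.
Putting it together: zlag.se.vla.ge.slof.blog.
Mapping each syllable to C/V: /zlag/ → CCVC, /se/ → CV, /vla/ → CCV, /ge/ → CV, /slof/ → CCVC, /blog/ → CCVC.

CCVC.CV.CCV.CV.CCVC.CCVC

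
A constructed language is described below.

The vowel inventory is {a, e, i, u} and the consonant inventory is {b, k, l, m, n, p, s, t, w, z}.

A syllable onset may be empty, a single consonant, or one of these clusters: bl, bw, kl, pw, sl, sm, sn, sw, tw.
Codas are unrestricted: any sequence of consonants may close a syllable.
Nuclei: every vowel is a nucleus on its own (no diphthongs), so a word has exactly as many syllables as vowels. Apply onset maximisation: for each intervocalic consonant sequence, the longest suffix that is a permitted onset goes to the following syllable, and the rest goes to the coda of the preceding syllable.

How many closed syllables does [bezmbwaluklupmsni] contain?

Vowels present: e, a, u, u, i; each is a nucleus, giving 5 syllables.
Between /e/ (V1) and /a/ (V2): /zmbw/ — longest licit onset from the right is /bw/, leaving /zm/ as coda.
Between /a/ (V2) and /u/ (V3): /l/ → onset of the next syllable (single consonants are always licit onsets).
Between /u/ (V3) and /u/ (V4): cluster /kl/ — /kl/ is itself a permitted onset, so the whole cluster goes right; preceding coda = ∅.
Between /u/ (V4) and /i/ (V5): /pmsn/; trying suffixes from longest down, /sn/ is the first permitted one, so coda /pm/ | onset /sn/.
Syllabification: bezm.bwa.lu.klupm.sni.
Classifying each syllable: /bezm/ (closed), /bwa/ (open), /lu/ (open), /klupm/ (closed), /sni/ (open).
Closed syllables: 2.

2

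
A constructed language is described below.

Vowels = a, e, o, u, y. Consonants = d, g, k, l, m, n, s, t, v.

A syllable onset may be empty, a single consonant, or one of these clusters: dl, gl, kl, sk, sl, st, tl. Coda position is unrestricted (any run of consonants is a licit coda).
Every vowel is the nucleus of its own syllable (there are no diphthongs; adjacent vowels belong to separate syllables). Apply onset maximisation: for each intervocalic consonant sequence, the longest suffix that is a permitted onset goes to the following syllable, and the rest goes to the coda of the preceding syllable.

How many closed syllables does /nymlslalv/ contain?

2

Nuclei (vowels): y, a → 2 syllables.
V1 /y/ – V2 /a/: /mlsl/; trying suffixes from longest down, /sl/ is the first permitted one, so coda /ml/ | onset /sl/.
So the parse is nyml.slalv.
Classifying each syllable: /nyml/ (closed), /slalv/ (closed).
Closed syllables: 2.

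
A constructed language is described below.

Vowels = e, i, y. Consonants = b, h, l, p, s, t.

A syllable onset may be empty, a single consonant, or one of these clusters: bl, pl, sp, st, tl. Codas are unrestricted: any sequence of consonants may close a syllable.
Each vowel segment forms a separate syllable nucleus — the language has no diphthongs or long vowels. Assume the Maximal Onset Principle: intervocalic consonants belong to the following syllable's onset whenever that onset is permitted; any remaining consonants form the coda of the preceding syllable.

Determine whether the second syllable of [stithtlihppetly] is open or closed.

The vowels are i, i, e, y — 4 nuclei, so 4 syllables.
/i…i/ gap (V1→V2): /thtl/ splits as /th/ + /tl/ (/tl/ is the longest suffix that is a licit onset).
/i…e/ gap (V2→V3): /hpp/ — longest licit onset from the right is /p/, leaving /hp/ as coda.
/e…y/ gap (V3→V4): /tl/ — entire cluster is a permitted onset → onset /tl/, coda ∅.
Putting it together: stith.tlihp.pe.tly.
Syllable 2 is /tlihp/ with coda /hp/, so it is closed.

closed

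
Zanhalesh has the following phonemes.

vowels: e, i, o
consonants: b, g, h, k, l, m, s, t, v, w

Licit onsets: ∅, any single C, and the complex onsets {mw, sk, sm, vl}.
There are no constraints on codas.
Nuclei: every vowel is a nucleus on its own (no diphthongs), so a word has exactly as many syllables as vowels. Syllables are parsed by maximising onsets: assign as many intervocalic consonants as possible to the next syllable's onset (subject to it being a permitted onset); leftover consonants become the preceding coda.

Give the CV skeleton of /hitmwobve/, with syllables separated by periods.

CVC.CCVC.CV

The vowels are i, o, e — 3 nuclei, so 3 syllables.
σ1/σ2 boundary: /tmw/; trying suffixes from longest down, /mw/ is the first permitted one, so coda /t/ | onset /mw/.
σ2/σ3 boundary: /bv/ — longest licit onset from the right is /v/, leaving /b/ as coda.
Syllabification: hit.mwob.ve.
Mapping each syllable to C/V: /hit/ → CVC, /mwob/ → CCVC, /ve/ → CV.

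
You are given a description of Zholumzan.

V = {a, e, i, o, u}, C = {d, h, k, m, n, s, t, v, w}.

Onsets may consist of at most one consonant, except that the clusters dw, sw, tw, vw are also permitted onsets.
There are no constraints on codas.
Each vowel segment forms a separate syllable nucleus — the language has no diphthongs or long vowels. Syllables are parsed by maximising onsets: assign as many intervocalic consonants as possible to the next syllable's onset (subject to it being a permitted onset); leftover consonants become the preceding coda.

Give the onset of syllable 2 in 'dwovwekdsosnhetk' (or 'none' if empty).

Vowels present: o, e, o, e; each is a nucleus, giving 4 syllables.
Between /o/ (V1) and /e/ (V2): /vw/ is a licit onset in full, so it all attaches to the next syllable.
Between /e/ (V2) and /o/ (V3): /kds/ — longest licit onset from the right is /s/, leaving /kd/ as coda.
Between /o/ (V3) and /e/ (V4): /snh/ splits as /sn/ + /h/ (/h/ is the longest suffix that is a licit onset).
Putting it together: dwo.vwekd.sosn.hetk.
Syllable 2 is /vwekd/: onset /vw/, nucleus /e/, coda /kd/.

vw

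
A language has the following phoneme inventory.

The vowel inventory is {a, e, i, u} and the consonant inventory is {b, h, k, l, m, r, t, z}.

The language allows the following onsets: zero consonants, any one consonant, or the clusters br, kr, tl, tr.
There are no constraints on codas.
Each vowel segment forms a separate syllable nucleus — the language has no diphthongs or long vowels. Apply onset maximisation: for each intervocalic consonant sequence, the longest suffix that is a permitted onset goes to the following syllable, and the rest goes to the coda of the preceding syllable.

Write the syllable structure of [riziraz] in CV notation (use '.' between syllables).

Nuclei (vowels): i, i, a → 3 syllables.
σ1/σ2 boundary: /z/ is a single consonant, so it becomes the next onset.
σ2/σ3 boundary: /r/ is a single consonant, so it becomes the next onset.
Putting it together: ri.zi.raz.
Mapping each syllable to C/V: /ri/ → CV, /zi/ → CV, /raz/ → CVC.

CV.CV.CVC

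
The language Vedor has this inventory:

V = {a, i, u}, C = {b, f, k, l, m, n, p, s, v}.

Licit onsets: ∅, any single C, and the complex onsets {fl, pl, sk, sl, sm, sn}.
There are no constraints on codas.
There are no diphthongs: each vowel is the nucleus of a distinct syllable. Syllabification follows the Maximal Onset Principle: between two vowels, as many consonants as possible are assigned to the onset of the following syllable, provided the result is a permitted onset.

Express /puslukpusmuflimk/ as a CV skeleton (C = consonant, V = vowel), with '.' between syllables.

The vowels are u, u, u, u, i — 5 nuclei, so 5 syllables.
/u…u/ gap (V1→V2): /sl/ is a licit onset in full, so it all attaches to the next syllable.
/u…u/ gap (V2→V3): /kp/ — longest licit onset from the right is /p/, leaving /k/ as coda.
/u…u/ gap (V3→V4): /sm/ is a licit onset in full, so it all attaches to the next syllable.
/u…i/ gap (V4→V5): cluster /fl/ — /fl/ is itself a permitted onset, so the whole cluster goes right; preceding coda = ∅.
Syllabification: pu.sluk.pu.smu.flimk.
Mapping each syllable to C/V: /pu/ → CV, /sluk/ → CCVC, /pu/ → CV, /smu/ → CCV, /flimk/ → CCVCC.

CV.CCVC.CV.CCV.CCVCC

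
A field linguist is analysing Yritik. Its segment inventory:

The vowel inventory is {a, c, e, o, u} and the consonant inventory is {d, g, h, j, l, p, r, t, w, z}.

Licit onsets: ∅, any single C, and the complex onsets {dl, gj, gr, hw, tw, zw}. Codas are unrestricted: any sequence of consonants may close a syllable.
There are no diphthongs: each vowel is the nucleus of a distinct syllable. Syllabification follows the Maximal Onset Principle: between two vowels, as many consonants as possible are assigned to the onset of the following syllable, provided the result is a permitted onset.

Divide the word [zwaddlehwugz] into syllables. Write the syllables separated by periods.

zwad.dle.hwugz

Vowels present: a, e, u; each is a nucleus, giving 3 syllables.
Between /a/ (V1) and /e/ (V2): /ddl/ — longest licit onset from the right is /dl/, leaving /d/ as coda.
Between /e/ (V2) and /u/ (V3): cluster /hw/ — /hw/ is itself a permitted onset, so the whole cluster goes right; preceding coda = ∅.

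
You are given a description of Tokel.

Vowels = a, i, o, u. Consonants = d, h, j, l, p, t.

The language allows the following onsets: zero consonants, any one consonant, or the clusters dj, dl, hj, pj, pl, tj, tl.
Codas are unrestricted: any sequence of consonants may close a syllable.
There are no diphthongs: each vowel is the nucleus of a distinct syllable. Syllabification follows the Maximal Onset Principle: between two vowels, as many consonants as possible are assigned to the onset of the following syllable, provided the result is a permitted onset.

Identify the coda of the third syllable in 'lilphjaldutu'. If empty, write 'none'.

none

Nuclei (vowels): i, a, u, u → 4 syllables.
σ1/σ2 boundary: cluster /lphj/ — the longest permitted-onset suffix is /hj/; onset = /hj/, preceding coda = /lp/.
σ2/σ3 boundary: /ld/ splits as /l/ + /d/ (/d/ is the longest suffix that is a licit onset).
σ3/σ4 boundary: just /t/ — single C goes to the following onset.
So the parse is lilp.hjal.du.tu.
Syllable 3 is /du/: onset /d/, nucleus /u/, coda ∅.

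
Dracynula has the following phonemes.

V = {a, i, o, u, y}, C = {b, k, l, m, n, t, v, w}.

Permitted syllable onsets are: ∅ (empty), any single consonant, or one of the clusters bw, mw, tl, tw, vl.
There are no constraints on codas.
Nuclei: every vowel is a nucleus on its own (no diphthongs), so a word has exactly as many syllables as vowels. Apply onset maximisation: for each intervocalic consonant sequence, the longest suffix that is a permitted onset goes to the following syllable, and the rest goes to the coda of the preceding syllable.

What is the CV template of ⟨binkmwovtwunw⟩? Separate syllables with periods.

CVCC.CCVC.CCVCC

The vowels are i, o, u — 3 nuclei, so 3 syllables.
/i…o/ gap (V1→V2): /nkmw/ splits as /nk/ + /mw/ (/mw/ is the longest suffix that is a licit onset).
/o…u/ gap (V2→V3): /vtw/ splits as /v/ + /tw/ (/tw/ is the longest suffix that is a licit onset).
Result: bink.mwov.twunw.
Mapping each syllable to C/V: /bink/ → CVCC, /mwov/ → CCVC, /twunw/ → CCVCC.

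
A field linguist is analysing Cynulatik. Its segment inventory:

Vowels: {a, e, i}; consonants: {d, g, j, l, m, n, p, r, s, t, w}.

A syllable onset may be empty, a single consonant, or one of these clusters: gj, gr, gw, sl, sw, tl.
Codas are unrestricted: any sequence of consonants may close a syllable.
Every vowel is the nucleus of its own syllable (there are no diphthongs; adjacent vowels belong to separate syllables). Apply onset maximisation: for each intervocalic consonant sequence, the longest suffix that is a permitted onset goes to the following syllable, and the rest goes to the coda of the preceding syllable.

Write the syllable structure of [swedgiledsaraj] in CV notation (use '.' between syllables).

CCVC.CV.CVC.CV.CVC

Vowels present: e, i, e, a, a; each is a nucleus, giving 5 syllables.
σ1/σ2 boundary: /dg/ — longest licit onset from the right is /g/, leaving /d/ as coda.
σ2/σ3 boundary: just /l/ — single C goes to the following onset.
σ3/σ4 boundary: /ds/; trying suffixes from longest down, /s/ is the first permitted one, so coda /d/ | onset /s/.
σ4/σ5 boundary: /r/ is a single consonant, so it becomes the next onset.
Putting it together: swed.gi.led.sa.raj.
Mapping each syllable to C/V: /swed/ → CCVC, /gi/ → CV, /led/ → CVC, /sa/ → CV, /raj/ → CVC.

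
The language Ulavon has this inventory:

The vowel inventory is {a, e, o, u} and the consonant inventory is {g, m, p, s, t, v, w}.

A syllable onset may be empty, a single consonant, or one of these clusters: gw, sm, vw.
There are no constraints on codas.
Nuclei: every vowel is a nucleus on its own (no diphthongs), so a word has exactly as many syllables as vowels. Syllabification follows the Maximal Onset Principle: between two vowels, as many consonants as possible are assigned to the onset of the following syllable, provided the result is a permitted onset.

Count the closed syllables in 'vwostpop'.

The vowels are o, o — 2 nuclei, so 2 syllables.
σ1/σ2 boundary: /stp/; trying suffixes from longest down, /p/ is the first permitted one, so coda /st/ | onset /p/.
So the parse is vwost.pop.
Classifying each syllable: /vwost/ (closed), /pop/ (closed).
Closed syllables: 2.

2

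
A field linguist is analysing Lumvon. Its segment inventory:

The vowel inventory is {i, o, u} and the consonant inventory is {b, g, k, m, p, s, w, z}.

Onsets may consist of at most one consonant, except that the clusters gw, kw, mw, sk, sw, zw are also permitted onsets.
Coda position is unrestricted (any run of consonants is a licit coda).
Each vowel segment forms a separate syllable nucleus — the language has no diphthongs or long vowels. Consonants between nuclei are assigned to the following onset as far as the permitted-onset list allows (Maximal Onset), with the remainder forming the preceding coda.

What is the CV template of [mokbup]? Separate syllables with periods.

The vowels are o, u — 2 nuclei, so 2 syllables.
σ1/σ2 boundary: cluster /kb/ — the longest permitted-onset suffix is /b/; onset = /b/, preceding coda = /k/.
So the parse is mok.bup.
Mapping each syllable to C/V: /mok/ → CVC, /bup/ → CVC.

CVC.CVC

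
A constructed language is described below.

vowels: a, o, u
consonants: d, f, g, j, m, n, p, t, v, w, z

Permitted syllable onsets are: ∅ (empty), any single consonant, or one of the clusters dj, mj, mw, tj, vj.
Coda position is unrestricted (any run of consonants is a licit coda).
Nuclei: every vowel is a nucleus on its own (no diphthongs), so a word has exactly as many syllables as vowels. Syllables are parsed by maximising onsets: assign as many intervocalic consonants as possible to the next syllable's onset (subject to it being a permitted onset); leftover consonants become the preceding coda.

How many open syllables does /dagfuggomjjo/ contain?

Vowels present: a, u, o, o; each is a nucleus, giving 4 syllables.
σ1/σ2 boundary: /gf/ splits as /g/ + /f/ (/f/ is the longest suffix that is a licit onset).
σ2/σ3 boundary: /gg/ splits as /g/ + /g/ (/g/ is the longest suffix that is a licit onset).
σ3/σ4 boundary: /mjj/ splits as /mj/ + /j/ (/j/ is the longest suffix that is a licit onset).
So the parse is dag.fug.gomj.jo.
Classifying each syllable: /dag/ (closed), /fug/ (closed), /gomj/ (closed), /jo/ (open).
Open syllables: 1.

1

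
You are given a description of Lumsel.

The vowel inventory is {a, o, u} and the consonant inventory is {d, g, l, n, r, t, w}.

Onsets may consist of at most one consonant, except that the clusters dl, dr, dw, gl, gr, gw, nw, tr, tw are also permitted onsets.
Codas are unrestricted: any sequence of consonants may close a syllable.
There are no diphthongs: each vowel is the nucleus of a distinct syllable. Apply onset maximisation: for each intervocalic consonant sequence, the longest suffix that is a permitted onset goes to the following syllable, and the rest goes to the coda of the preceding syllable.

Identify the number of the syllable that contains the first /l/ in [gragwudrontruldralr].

The vowels are a, u, o, u, a — 5 nuclei, so 5 syllables.
σ1/σ2 boundary: /gw/ is a licit onset in full, so it all attaches to the next syllable.
σ2/σ3 boundary: cluster /dr/ — /dr/ is itself a permitted onset, so the whole cluster goes right; preceding coda = ∅.
σ3/σ4 boundary: /ntr/ — longest licit onset from the right is /tr/, leaving /n/ as coda.
σ4/σ5 boundary: /ldr/ splits as /l/ + /dr/ (/dr/ is the longest suffix that is a licit onset).
Result: gra.gwu.dron.trul.dralr.
The first /l/ is in the coda of syllable 4 (/trul/).

4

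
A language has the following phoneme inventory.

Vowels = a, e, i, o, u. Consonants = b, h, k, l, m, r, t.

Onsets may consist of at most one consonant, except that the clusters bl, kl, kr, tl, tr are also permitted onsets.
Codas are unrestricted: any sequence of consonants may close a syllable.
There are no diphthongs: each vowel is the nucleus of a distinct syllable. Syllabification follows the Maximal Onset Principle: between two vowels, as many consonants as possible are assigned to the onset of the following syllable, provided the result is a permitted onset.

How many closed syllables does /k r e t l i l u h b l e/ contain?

Nuclei (vowels): e, i, u, e → 4 syllables.
Between /e/ (V1) and /i/ (V2): cluster /tl/ — /tl/ is itself a permitted onset, so the whole cluster goes right; preceding coda = ∅.
Between /i/ (V2) and /u/ (V3): just /l/ — single C goes to the following onset.
Between /u/ (V3) and /e/ (V4): cluster /hbl/ — the longest permitted-onset suffix is /bl/; onset = /bl/, preceding coda = /h/.
Syllabification: kre.tli.luh.ble.
Classifying each syllable: /kre/ (open), /tli/ (open), /luh/ (closed), /ble/ (open).
Closed syllables: 1.

1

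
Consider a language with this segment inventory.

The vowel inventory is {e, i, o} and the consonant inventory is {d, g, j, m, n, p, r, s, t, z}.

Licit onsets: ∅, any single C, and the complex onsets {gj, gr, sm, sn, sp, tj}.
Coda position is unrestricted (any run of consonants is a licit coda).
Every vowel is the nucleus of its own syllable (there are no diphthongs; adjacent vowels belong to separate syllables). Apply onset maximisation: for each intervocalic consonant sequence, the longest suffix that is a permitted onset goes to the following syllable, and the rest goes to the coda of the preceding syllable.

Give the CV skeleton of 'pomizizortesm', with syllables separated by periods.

CV.CV.CV.CVC.CVCC

Nuclei (vowels): o, i, i, o, e → 5 syllables.
V1 /o/ – V2 /i/: just /m/ — single C goes to the following onset.
V2 /i/ – V3 /i/: /z/ → onset of the next syllable (single consonants are always licit onsets).
V3 /i/ – V4 /o/: just /z/ — single C goes to the following onset.
V4 /o/ – V5 /e/: /rt/ splits as /r/ + /t/ (/t/ is the longest suffix that is a licit onset).
Syllabification: po.mi.zi.zor.tesm.
Mapping each syllable to C/V: /po/ → CV, /mi/ → CV, /zi/ → CV, /zor/ → CVC, /tesm/ → CVCC.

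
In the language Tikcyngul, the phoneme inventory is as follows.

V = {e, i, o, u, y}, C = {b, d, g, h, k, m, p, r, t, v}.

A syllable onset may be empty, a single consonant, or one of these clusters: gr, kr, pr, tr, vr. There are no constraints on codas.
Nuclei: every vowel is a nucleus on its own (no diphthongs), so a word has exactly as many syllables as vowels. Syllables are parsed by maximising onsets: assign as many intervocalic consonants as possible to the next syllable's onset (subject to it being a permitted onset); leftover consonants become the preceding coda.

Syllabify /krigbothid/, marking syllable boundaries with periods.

Vowels present: i, o, i; each is a nucleus, giving 3 syllables.
σ1/σ2 boundary: /gb/; trying suffixes from longest down, /b/ is the first permitted one, so coda /g/ | onset /b/.
σ2/σ3 boundary: /th/ splits as /t/ + /h/ (/h/ is the longest suffix that is a licit onset).

krig.bot.hid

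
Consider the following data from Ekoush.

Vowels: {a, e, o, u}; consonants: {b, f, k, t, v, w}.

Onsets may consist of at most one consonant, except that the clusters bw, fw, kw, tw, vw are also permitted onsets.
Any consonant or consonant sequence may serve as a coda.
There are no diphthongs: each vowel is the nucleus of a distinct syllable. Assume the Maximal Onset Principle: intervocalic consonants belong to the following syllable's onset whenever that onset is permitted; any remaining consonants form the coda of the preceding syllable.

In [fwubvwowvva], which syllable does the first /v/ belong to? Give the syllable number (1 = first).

The vowels are u, o, a — 3 nuclei, so 3 syllables.
/u…o/ gap (V1→V2): cluster /bvw/ — the longest permitted-onset suffix is /vw/; onset = /vw/, preceding coda = /b/.
/o…a/ gap (V2→V3): /wvv/ splits as /wv/ + /v/ (/v/ is the longest suffix that is a licit onset).
Putting it together: fwub.vwowv.va.
The first /v/ is in the onset of syllable 2 (/vwowv/).

2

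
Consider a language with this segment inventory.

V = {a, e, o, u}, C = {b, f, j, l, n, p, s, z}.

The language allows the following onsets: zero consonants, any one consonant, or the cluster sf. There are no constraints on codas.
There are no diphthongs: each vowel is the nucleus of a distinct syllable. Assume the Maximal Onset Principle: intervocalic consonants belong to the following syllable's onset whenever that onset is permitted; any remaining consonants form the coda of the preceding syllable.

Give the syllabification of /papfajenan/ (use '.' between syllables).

Vowels present: a, a, e, a; each is a nucleus, giving 4 syllables.
V1 /a/ – V2 /a/: /pf/ — longest licit onset from the right is /f/, leaving /p/ as coda.
V2 /a/ – V3 /e/: just /j/ — single C goes to the following onset.
V3 /e/ – V4 /a/: /n/ → onset of the next syllable (single consonants are always licit onsets).

pap.fa.je.nan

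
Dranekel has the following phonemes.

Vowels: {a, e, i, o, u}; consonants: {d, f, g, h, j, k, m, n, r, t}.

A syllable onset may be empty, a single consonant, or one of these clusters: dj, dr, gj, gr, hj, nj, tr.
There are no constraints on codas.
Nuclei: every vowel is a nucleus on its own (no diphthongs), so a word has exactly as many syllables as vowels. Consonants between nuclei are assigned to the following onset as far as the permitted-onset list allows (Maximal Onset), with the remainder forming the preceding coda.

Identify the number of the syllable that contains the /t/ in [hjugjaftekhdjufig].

Nuclei (vowels): u, a, e, u, i → 5 syllables.
V1 /u/ – V2 /a/: /gj/ is a licit onset in full, so it all attaches to the next syllable.
V2 /a/ – V3 /e/: /ft/ — longest licit onset from the right is /t/, leaving /f/ as coda.
V3 /e/ – V4 /u/: /khdj/ splits as /kh/ + /dj/ (/dj/ is the longest suffix that is a licit onset).
V4 /u/ – V5 /i/: /f/ is a single consonant, so it becomes the next onset.
Syllabification: hju.gjaf.tekh.dju.fig.
The /t/ is in the onset of syllable 3 (/tekh/).

3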